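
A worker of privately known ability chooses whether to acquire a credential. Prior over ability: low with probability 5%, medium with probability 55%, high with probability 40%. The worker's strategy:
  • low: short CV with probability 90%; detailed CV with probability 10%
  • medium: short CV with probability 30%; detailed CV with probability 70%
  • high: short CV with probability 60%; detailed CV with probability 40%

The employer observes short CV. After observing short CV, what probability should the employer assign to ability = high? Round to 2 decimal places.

Apply Bayes' rule using the sender's strategy as the likelihood.
P(short CV) = 0.05·0.9 + 0.55·0.3 + 0.4·0.6 = 0.45
P(high | short CV) = (0.4·0.6) / 0.45 = 0.24 / 0.45 = 0.533333

0.53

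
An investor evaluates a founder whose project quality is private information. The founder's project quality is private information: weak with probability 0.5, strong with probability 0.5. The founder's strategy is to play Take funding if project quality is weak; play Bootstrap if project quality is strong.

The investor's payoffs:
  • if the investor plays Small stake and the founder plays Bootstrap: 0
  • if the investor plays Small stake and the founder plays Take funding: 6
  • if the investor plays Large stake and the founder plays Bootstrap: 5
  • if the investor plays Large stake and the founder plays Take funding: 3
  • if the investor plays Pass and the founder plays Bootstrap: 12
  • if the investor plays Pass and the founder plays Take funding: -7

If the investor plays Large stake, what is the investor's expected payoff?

Take the expectation over the founder's project quality, weighting each type's action by its prior probability.
E[Large stake] = 0.5·3 + 0.5·5 = 1.5 + 2.5 = 4

4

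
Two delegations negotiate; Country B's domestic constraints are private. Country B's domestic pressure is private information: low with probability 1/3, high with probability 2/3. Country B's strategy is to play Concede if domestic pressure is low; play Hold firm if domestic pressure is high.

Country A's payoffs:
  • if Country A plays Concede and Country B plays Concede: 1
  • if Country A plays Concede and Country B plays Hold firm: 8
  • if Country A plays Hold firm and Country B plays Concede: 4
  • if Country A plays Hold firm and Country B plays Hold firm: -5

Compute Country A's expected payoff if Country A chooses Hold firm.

E[Hold firm] = 1/3·4 + 2/3·(-5) = 4/3 + (-10/3) = -2

-2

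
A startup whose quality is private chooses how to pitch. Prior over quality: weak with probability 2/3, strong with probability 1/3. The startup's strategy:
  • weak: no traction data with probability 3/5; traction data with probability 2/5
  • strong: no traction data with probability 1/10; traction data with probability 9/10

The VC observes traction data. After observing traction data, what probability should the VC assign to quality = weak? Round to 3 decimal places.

Apply Bayes' rule using the sender's strategy as the likelihood.
P(traction data) = (2/3)·(2/5) + (1/3)·(9/10) = 17/30
P(weak | traction data) = ((2/3)·(2/5)) / (17/30) = (4/15) / (17/30) = 8/17

0.471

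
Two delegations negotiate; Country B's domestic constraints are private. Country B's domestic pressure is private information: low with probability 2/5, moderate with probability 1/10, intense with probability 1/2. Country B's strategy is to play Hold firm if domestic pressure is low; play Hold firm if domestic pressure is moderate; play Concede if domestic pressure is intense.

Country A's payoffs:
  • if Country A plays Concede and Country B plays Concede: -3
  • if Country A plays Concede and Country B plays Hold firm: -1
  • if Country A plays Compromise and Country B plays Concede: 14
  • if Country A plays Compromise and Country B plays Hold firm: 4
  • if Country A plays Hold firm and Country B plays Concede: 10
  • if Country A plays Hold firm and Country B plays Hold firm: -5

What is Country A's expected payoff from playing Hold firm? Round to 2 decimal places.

2.50

E[Hold firm] = 2/5·(-5) + 1/10·(-5) + 1/2·10 = (-2) + (-1/2) + 5 = 5/2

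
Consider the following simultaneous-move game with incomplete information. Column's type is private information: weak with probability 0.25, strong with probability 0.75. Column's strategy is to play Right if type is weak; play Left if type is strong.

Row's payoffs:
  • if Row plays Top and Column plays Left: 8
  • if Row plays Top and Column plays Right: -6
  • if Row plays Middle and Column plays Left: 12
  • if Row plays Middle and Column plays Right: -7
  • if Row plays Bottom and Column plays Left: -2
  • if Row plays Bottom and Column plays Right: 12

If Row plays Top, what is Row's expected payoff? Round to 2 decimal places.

4.50

E[Top] = 0.25·(-6) + 0.75·8 = (-1.5) + 6 = 4.5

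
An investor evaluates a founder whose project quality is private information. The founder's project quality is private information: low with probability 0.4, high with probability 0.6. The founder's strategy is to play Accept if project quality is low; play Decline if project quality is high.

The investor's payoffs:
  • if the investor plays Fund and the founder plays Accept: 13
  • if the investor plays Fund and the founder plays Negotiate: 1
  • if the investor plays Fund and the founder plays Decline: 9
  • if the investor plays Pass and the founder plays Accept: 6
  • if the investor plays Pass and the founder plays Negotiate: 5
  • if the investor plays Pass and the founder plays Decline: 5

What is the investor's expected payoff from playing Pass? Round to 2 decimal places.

5.40

E[Pass] = 0.4·6 + 0.6·5 = 2.4 + 3 = 5.4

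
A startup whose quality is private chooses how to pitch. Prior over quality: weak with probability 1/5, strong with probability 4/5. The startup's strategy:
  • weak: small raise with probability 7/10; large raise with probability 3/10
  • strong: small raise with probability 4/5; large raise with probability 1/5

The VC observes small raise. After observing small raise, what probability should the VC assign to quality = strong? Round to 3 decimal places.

P(small raise) = (1/5)·(7/10) + (4/5)·(4/5) = 39/50
P(strong | small raise) = ((4/5)·(4/5)) / (39/50) = (16/25) / (39/50) = 32/39

0.821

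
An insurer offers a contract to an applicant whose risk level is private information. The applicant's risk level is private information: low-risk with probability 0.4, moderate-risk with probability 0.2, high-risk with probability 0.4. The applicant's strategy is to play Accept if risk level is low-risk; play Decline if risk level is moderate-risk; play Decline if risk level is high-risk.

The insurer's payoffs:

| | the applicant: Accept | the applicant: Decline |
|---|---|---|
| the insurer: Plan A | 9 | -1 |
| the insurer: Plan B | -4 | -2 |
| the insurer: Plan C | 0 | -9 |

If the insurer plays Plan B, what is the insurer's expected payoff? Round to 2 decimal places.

E[Plan B] = 0.4·(-4) + 0.2·(-2) + 0.4·(-2) = (-1.6) + (-0.4) + (-0.8) = -2.8

-2.80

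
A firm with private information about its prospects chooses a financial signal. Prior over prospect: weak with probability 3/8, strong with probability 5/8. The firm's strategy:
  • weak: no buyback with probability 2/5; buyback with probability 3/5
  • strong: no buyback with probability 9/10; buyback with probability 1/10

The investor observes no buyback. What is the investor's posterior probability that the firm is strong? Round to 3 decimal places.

Apply Bayes' rule using the sender's strategy as the likelihood.
P(no buyback) = (3/8)·(2/5) + (5/8)·(9/10) = 57/80
P(strong | no buyback) = ((5/8)·(9/10)) / (57/80) = (9/16) / (57/80) = 15/19

0.789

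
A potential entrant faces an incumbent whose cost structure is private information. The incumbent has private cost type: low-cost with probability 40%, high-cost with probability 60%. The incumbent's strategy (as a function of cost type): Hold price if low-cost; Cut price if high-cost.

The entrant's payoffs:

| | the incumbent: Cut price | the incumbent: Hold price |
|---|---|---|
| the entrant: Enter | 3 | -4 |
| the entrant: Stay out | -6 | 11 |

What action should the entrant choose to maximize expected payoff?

E[Enter] = 0.4·(-4) + 0.6·(3) = 0.2
E[Stay out] = 0.4·(11) + 0.6·(-6) = 0.8
Best response: Stay out (0.8 is the largest).

Stay out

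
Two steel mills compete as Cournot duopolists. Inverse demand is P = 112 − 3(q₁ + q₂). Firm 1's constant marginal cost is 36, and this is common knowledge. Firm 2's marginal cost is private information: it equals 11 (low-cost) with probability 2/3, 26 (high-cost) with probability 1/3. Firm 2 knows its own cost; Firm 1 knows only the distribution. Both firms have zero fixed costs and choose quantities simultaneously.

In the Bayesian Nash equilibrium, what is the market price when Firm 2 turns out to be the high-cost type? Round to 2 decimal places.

Type-c best response for Firm 2: q₂(c) = (112 − c)/6 − q₁/2.
Firm 1 maximizes expected profit; its first-order condition is 112 − 6q₁ − 3E[q₂] − 36 = 0.
Substituting E[q₂] and solving: E[c₂] = 16, so q₁ = (112 − 2·36 + 16)/9 = 6.22222.
q₂(high-cost) = 11.2222, so P = 112 − 3·(6.22222 + 11.2222) = 59.6667.

59.67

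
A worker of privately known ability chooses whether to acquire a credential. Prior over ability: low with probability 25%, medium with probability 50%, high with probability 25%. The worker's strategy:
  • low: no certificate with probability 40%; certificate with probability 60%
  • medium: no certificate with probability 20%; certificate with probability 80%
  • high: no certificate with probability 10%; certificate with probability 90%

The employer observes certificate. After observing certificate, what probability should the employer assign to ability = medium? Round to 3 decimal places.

P(certificate) = 0.25·0.6 + 0.5·0.8 + 0.25·0.9 = 0.775
P(medium | certificate) = (0.5·0.8) / 0.775 = 0.4 / 0.775 = 0.516129

0.516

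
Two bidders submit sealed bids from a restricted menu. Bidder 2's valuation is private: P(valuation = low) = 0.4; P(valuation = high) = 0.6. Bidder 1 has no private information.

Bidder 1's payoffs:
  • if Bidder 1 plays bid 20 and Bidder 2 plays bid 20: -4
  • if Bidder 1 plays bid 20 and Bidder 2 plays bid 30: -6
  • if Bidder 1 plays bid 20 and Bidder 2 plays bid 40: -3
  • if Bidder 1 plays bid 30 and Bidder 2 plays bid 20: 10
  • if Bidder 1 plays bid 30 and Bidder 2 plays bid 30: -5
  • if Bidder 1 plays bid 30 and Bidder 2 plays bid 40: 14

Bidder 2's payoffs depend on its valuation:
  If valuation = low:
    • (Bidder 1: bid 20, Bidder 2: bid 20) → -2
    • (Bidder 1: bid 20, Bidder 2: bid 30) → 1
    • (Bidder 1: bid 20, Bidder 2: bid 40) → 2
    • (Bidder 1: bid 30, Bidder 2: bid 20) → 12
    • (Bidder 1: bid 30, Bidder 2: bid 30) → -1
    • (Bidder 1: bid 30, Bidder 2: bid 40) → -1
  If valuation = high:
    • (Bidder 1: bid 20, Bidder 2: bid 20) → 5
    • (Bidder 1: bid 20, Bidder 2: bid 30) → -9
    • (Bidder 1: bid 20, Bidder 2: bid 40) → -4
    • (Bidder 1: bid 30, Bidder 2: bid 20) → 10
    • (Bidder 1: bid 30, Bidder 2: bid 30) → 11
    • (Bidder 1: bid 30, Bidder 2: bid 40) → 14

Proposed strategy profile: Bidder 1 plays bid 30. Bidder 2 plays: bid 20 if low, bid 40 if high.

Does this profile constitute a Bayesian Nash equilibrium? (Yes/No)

Bidder 1 plays bid 30: E[bid 30] = 0.4·(10) + 0.6·(14) = 12.4; E[bid 20] = -3.4. Best-responding. ✓
Bidder 2 (valuation low), facing bid 30: bid 20 gives 12, bid 30 gives -1, bid 40 gives -1. Proposed bid 20 is best. ✓
Bidder 2 (valuation high), facing bid 30: bid 20 gives 10, bid 30 gives 11, bid 40 gives 14. Proposed bid 40 is best. ✓

Yes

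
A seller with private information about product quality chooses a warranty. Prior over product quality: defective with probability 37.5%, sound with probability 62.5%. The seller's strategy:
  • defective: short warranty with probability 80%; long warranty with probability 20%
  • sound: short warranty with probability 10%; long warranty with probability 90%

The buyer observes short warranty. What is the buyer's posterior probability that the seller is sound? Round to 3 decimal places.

Apply Bayes' rule using the sender's strategy as the likelihood.
P(short warranty) = 0.375·0.8 + 0.625·0.1 = 0.3625
P(sound | short warranty) = (0.625·0.1) / 0.3625 = 0.0625 / 0.3625 = 0.172414

0.172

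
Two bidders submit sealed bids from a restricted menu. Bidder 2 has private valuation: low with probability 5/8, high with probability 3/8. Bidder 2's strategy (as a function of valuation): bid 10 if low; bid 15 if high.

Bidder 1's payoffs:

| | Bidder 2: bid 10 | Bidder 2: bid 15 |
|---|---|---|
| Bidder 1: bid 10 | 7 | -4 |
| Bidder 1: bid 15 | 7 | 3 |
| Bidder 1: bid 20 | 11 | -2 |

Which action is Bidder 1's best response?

bid 20

E[bid 10] = 5/8·(7) + 3/8·(-4) = 23/8
E[bid 15] = 5/8·(7) + 3/8·(3) = 11/2
E[bid 20] = 5/8·(11) + 3/8·(-2) = 49/8
Best response: bid 20 (49/8 is the largest).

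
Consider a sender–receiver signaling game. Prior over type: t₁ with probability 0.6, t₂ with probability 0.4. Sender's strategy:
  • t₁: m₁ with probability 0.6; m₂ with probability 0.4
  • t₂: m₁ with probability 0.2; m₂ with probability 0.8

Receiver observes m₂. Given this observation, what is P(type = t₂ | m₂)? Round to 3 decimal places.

P(m₂) = 0.6·0.4 + 0.4·0.8 = 0.56
P(t₂ | m₂) = (0.4·0.8) / 0.56 = 0.32 / 0.56 = 0.571429

0.571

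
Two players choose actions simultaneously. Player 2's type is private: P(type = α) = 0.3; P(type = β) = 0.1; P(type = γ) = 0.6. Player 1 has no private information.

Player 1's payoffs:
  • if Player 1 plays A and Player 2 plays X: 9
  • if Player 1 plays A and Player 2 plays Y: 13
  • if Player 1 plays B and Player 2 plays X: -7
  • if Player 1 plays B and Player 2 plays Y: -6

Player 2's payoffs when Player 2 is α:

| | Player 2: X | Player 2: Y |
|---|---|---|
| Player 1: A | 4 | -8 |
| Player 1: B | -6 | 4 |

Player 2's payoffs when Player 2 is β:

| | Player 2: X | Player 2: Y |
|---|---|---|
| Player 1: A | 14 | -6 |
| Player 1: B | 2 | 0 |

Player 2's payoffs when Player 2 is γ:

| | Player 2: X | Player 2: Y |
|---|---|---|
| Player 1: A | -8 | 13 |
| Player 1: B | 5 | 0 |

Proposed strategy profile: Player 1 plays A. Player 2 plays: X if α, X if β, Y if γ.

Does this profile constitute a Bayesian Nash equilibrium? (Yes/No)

Player 1 plays A: E[A] = 0.3·(9) + 0.1·(9) + 0.6·(13) = 11.4; E[B] = -6.4. Best-responding. ✓
Player 2 (type α), facing A: X gives 4, Y gives -8. Proposed X is best. ✓
Player 2 (type β), facing A: X gives 14, Y gives -6. Proposed X is best. ✓
Player 2 (type γ), facing A: X gives -8, Y gives 13. Proposed Y is best. ✓

Yes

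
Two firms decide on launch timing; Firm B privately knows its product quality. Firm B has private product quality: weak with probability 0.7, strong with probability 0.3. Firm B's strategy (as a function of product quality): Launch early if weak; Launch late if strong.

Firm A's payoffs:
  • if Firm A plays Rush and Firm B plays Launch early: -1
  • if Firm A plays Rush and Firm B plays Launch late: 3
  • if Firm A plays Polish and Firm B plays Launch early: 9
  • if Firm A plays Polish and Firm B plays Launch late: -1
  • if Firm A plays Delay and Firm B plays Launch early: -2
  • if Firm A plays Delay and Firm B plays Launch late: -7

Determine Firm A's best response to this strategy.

E[Rush] = 0.7·(-1) + 0.3·(3) = 0.2
E[Polish] = 0.7·(9) + 0.3·(-1) = 6
E[Delay] = 0.7·(-2) + 0.3·(-7) = -3.5
Best response: Polish (6 is the largest).

Polish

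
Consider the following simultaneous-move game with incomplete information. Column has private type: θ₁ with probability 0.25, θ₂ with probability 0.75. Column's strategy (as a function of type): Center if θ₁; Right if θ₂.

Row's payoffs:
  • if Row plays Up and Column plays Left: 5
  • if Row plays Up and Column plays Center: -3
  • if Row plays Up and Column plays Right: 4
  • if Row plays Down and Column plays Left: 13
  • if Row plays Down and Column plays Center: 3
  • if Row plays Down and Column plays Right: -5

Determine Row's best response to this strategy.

Up

E[Up] = 0.25·(-3) + 0.75·(4) = 2.25
E[Down] = 0.25·(3) + 0.75·(-5) = -3
Best response: Up (2.25 is the largest).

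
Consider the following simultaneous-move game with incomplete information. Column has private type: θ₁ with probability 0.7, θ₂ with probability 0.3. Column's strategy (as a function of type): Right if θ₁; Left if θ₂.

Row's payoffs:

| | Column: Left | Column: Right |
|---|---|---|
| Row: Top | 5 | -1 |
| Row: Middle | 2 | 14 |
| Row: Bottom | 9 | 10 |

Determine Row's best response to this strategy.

E[Top] = 0.7·(-1) + 0.3·(5) = 0.8
E[Middle] = 0.7·(14) + 0.3·(2) = 10.4
E[Bottom] = 0.7·(10) + 0.3·(9) = 9.7
Best response: Middle (10.4 is the largest).

Middle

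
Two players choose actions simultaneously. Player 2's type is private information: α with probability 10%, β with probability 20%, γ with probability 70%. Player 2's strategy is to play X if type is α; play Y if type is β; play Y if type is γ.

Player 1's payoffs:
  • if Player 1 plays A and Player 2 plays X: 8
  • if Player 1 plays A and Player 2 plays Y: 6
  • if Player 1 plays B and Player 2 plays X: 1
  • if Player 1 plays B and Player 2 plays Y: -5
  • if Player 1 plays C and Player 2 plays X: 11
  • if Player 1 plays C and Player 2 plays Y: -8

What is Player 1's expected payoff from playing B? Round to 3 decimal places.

-4.400

Take the expectation over Player 2's type, weighting each type's action by its prior probability.
E[B] = 0.1·1 + 0.2·(-5) + 0.7·(-5) = 0.1 + (-1) + (-3.5) = -4.4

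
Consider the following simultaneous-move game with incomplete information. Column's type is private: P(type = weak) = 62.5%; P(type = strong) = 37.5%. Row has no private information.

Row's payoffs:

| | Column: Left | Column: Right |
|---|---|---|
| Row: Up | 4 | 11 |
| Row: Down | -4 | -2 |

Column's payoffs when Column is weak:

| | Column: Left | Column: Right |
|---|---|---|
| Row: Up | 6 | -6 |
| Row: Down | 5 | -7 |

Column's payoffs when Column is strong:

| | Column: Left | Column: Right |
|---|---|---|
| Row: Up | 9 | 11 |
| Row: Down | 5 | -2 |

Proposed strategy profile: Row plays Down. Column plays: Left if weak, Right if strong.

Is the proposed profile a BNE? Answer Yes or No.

A profile is a BNE iff every type of every player is best-responding given beliefs about the other side.
Row plays Down: E[Down] = 0.625·(-4) + 0.375·(-2) = -3.25; E[Up] = 6.625. Not best-responding. ✗
Column (type weak), facing Down: Left gives 5, Right gives -7. Proposed Left is best. ✓
Column (type strong), facing Down: Left gives 5, Right gives -2. Proposed Right is not best — profitable deviation exists. ✗

No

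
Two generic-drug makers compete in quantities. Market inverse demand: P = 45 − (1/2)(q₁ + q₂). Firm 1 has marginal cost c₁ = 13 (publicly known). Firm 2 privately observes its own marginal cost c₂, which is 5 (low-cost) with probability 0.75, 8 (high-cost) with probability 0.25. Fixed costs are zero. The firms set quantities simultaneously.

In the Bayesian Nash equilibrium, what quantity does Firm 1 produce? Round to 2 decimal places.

16.50

Type-c best response for Firm 2: q₂(c) = (45 − c) − q₁/2.
Firm 1 maximizes expected profit; its first-order condition is 45 − q₁ − (1/2)E[q₂] − 13 = 0.
Substituting E[q₂] and solving: E[c₂] = 5.75, so q₁ = (45 − 2·13 + 5.75)/(3/2) = 16.5.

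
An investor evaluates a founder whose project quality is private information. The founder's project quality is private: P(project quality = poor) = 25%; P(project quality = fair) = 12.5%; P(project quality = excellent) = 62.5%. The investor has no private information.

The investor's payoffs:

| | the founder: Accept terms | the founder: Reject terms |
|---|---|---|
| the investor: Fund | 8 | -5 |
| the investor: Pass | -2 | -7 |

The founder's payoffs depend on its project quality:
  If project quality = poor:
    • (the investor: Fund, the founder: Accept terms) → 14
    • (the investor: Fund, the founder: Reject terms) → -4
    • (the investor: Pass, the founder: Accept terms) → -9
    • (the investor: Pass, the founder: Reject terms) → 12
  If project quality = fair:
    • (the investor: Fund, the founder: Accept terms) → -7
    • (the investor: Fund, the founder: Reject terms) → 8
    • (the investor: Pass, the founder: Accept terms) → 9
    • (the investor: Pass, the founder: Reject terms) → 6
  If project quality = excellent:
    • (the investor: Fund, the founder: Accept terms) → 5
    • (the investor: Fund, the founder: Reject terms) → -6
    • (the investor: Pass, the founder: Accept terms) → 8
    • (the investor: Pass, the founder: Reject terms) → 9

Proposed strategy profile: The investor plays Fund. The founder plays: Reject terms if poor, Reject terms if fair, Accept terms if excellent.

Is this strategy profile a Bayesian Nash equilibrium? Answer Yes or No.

No

The investor plays Fund: E[Fund] = 0.25·(-5) + 0.125·(-5) + 0.625·(8) = 3.125; E[Pass] = -3.875. Best-responding. ✓
The founder (project quality poor), facing Fund: Accept terms gives 14, Reject terms gives -4. Proposed Reject terms is not best — profitable deviation exists. ✗
The founder (project quality fair), facing Fund: Accept terms gives -7, Reject terms gives 8. Proposed Reject terms is best. ✓
The founder (project quality excellent), facing Fund: Accept terms gives 5, Reject terms gives -6. Proposed Accept terms is best. ✓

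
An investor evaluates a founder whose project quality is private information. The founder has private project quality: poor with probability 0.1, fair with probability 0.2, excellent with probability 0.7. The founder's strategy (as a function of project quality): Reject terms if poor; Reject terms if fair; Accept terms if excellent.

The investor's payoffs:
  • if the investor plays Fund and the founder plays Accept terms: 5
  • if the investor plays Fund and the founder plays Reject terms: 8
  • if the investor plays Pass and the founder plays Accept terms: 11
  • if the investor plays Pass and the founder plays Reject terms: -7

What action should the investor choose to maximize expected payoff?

E[Fund] = 0.1·(8) + 0.2·(8) + 0.7·(5) = 5.9
E[Pass] = 0.1·(-7) + 0.2·(-7) + 0.7·(11) = 5.6
Best response: Fund (5.9 is the largest).

Fund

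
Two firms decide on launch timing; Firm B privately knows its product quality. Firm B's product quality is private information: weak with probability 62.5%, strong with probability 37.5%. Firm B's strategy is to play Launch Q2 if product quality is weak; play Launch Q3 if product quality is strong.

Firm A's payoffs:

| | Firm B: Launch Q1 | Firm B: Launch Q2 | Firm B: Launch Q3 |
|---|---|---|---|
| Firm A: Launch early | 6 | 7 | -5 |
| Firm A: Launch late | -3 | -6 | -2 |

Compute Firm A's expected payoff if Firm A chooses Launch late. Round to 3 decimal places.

-4.500

E[Launch late] = 0.625·(-6) + 0.375·(-2) = (-3.75) + (-0.75) = -4.5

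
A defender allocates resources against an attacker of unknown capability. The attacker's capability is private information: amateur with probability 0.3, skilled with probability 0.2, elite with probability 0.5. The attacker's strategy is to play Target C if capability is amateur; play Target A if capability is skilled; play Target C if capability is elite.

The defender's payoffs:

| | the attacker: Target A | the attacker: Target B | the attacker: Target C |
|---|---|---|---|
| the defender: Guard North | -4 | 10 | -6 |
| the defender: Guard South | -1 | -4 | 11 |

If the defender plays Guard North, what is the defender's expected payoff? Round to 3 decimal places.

E[Guard North] = 0.3·(-6) + 0.2·(-4) + 0.5·(-6) = (-1.8) + (-0.8) + (-3) = -5.6

-5.600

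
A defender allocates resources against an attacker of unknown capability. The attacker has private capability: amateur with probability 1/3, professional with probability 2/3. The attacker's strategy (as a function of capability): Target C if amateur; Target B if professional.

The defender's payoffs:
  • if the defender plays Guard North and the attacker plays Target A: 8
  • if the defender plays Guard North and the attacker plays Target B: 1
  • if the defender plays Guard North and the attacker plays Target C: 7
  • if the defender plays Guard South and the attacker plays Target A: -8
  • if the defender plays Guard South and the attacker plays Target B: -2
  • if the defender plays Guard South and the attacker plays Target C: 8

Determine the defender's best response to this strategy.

Guard North

E[Guard North] = 1/3·(7) + 2/3·(1) = 3
E[Guard South] = 1/3·(8) + 2/3·(-2) = 4/3
Best response: Guard North (3 is the largest).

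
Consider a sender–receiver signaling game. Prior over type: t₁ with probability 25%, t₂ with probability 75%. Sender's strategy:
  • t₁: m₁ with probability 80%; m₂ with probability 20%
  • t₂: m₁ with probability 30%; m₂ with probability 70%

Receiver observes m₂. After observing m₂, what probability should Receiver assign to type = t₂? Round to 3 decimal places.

P(m₂) = 0.25·0.2 + 0.75·0.7 = 0.575
P(t₂ | m₂) = (0.75·0.7) / 0.575 = 0.525 / 0.575 = 0.913043

0.913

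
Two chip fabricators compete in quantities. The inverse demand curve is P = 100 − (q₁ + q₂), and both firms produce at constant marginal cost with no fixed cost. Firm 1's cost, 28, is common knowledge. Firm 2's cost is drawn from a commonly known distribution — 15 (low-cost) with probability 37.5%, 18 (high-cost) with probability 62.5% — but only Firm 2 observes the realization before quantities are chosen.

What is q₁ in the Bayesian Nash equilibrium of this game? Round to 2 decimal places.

20.29

Type-c best response for Firm 2: q₂(c) = (100 − c)/2 − q₁/2.
Firm 1 maximizes expected profit; its first-order condition is 100 − 2q₁ − E[q₂] − 28 = 0.
Substituting E[q₂] and solving: E[c₂] = 16.875, so q₁ = (100 − 2·28 + 16.875)/3 = 20.2917.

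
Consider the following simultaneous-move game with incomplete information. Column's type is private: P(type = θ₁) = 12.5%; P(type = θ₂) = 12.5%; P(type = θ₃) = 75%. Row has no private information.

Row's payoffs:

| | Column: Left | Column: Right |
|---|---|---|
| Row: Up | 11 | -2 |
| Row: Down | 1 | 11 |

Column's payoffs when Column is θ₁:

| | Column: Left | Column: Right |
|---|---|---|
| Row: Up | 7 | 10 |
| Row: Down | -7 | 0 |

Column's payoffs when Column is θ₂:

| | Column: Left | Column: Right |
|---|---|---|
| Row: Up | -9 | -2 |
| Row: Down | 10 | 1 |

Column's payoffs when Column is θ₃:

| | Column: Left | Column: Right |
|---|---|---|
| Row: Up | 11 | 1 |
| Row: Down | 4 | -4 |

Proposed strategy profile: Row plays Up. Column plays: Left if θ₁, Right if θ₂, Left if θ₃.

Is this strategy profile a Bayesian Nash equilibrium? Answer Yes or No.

No

Row plays Up: E[Up] = 0.125·(11) + 0.125·(-2) + 0.75·(11) = 9.375; E[Down] = 2.25. Best-responding. ✓
Column (type θ₁), facing Up: Left gives 7, Right gives 10. Proposed Left is not best — profitable deviation exists. ✗
Column (type θ₂), facing Up: Left gives -9, Right gives -2. Proposed Right is best. ✓
Column (type θ₃), facing Up: Left gives 11, Right gives 1. Proposed Left is best. ✓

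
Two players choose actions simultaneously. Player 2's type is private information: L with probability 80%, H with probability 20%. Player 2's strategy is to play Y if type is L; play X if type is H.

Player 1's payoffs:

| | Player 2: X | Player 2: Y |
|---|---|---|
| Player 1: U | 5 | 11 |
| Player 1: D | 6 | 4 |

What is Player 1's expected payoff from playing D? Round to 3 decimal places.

4.400

E[D] = 0.8·4 + 0.2·6 = 3.2 + 1.2 = 4.4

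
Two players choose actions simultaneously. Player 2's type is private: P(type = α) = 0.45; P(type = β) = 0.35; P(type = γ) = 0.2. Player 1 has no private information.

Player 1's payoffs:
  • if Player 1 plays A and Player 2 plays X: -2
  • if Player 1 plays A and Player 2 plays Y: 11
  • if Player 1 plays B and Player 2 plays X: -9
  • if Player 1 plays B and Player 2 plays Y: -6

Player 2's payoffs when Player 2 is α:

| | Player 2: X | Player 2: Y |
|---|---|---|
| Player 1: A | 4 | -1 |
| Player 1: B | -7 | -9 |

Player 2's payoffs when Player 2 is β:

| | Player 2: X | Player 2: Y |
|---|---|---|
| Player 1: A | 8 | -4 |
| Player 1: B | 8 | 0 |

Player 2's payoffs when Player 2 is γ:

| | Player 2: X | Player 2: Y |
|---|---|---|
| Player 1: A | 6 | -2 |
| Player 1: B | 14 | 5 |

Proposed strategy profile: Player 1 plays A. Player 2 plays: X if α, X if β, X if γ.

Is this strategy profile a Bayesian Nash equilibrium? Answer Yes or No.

A profile is a BNE iff every type of every player is best-responding given beliefs about the other side.
Player 1 plays A: E[A] = 0.45·(-2) + 0.35·(-2) + 0.2·(-2) = -2; E[B] = -9. Best-responding. ✓
Player 2 (type α), facing A: X gives 4, Y gives -1. Proposed X is best. ✓
Player 2 (type β), facing A: X gives 8, Y gives -4. Proposed X is best. ✓
Player 2 (type γ), facing A: X gives 6, Y gives -2. Proposed X is best. ✓

Yes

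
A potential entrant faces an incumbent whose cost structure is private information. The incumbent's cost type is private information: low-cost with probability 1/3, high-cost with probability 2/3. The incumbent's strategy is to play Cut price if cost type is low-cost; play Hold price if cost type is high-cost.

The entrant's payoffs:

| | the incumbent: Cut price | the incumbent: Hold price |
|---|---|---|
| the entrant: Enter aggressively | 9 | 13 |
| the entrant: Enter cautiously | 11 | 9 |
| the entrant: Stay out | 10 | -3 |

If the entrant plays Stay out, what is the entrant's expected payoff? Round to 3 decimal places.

E[Stay out] = 1/3·10 + 2/3·(-3) = 10/3 + (-2) = 4/3

1.333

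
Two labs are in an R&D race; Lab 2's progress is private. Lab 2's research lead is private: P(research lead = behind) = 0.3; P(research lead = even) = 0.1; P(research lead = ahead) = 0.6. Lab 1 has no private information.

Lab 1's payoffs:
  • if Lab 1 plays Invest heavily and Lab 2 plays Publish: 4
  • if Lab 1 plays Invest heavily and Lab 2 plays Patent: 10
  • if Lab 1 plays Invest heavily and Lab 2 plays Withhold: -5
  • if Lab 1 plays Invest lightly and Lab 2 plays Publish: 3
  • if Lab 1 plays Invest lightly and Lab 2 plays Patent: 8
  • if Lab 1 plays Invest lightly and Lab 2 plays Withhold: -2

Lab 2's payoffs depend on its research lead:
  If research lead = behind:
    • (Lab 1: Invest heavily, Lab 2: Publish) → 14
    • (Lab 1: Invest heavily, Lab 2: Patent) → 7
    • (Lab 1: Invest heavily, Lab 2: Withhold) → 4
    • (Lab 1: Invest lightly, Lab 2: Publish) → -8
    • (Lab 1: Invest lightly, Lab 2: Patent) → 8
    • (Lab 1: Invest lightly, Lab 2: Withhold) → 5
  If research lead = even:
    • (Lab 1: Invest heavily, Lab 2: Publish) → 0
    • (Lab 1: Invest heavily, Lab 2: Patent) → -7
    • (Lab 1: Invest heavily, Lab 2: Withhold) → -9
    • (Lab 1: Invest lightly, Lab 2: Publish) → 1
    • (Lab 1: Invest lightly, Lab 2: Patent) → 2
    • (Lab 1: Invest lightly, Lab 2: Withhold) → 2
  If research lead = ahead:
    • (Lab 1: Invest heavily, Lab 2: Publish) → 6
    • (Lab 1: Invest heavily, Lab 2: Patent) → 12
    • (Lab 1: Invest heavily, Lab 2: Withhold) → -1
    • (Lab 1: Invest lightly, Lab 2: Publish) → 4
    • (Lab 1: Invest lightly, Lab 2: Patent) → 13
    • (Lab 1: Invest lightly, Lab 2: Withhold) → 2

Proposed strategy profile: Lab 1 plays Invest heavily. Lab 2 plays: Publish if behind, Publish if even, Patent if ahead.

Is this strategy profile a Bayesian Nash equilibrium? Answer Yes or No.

A profile is a BNE iff every type of every player is best-responding given beliefs about the other side.
Lab 1 plays Invest heavily: E[Invest heavily] = 0.3·(4) + 0.1·(4) + 0.6·(10) = 7.6; E[Invest lightly] = 6. Best-responding. ✓
Lab 2 (research lead behind), facing Invest heavily: Publish gives 14, Patent gives 7, Withhold gives 4. Proposed Publish is best. ✓
Lab 2 (research lead even), facing Invest heavily: Publish gives 0, Patent gives -7, Withhold gives -9. Proposed Publish is best. ✓
Lab 2 (research lead ahead), facing Invest heavily: Publish gives 6, Patent gives 12, Withhold gives -1. Proposed Patent is best. ✓

Yes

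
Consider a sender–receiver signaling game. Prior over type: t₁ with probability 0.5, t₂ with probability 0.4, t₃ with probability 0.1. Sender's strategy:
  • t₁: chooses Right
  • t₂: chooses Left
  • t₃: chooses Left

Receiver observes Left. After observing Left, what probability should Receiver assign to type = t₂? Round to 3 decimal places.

0.800

P(Left) = 0.5·0 + 0.4·1 + 0.1·1 = 0.5
P(t₂ | Left) = (0.4·1) / 0.5 = 0.4 / 0.5 = 0.8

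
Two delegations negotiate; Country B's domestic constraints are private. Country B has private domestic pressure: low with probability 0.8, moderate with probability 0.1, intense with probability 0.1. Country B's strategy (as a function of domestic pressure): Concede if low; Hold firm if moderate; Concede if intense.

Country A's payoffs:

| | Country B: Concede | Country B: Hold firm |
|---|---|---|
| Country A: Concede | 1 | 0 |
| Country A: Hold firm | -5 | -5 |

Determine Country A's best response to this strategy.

E[Concede] = 0.8·(1) + 0.1·(0) + 0.1·(1) = 0.9
E[Hold firm] = 0.8·(-5) + 0.1·(-5) + 0.1·(-5) = -5
Best response: Concede (0.9 is the largest).

Concede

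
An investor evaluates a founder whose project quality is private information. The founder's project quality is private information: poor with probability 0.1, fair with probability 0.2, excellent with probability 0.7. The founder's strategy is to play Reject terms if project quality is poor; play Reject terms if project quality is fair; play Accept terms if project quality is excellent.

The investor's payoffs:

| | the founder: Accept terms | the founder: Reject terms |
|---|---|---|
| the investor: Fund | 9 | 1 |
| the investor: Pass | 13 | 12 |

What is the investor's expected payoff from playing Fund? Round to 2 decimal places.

6.60

Take the expectation over the founder's project quality, weighting each type's action by its prior probability.
E[Fund] = 0.1·1 + 0.2·1 + 0.7·9 = 0.1 + 0.2 + 6.3 = 6.6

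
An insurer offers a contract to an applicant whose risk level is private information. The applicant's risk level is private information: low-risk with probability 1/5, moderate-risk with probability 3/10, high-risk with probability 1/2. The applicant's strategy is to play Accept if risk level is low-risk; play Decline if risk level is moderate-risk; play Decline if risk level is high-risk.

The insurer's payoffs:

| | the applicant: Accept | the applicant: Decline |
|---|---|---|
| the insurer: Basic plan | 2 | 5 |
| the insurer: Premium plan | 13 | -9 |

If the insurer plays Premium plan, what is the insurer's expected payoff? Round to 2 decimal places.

-4.60

E[Premium plan] = 1/5·13 + 3/10·(-9) + 1/2·(-9) = 13/5 + (-27/10) + (-9/2) = -23/5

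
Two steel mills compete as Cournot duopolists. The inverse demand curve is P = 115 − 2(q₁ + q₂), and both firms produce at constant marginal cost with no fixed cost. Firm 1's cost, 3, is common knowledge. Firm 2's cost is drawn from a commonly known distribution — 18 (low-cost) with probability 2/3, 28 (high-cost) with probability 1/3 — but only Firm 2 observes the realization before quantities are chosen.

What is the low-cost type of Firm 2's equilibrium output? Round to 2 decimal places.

13.39

Firm 2 with cost c maximizes (115 − 2(q₁+q₂) − c)·q₂, giving q₂(c) = (115 − c − 2q₁)/4.
E[c₂] = 2/3·18 + 1/3·28 = 21.3333
Firm 1's FOC against E[q₂] yields q₁ = (115 − 2·3 + E[c₂])/6 = (115 − 6 + 21.3333)/6 = 21.7222.
q₂(low-cost) = (115 − 18 − 2·21.7222)/4 = 13.3889.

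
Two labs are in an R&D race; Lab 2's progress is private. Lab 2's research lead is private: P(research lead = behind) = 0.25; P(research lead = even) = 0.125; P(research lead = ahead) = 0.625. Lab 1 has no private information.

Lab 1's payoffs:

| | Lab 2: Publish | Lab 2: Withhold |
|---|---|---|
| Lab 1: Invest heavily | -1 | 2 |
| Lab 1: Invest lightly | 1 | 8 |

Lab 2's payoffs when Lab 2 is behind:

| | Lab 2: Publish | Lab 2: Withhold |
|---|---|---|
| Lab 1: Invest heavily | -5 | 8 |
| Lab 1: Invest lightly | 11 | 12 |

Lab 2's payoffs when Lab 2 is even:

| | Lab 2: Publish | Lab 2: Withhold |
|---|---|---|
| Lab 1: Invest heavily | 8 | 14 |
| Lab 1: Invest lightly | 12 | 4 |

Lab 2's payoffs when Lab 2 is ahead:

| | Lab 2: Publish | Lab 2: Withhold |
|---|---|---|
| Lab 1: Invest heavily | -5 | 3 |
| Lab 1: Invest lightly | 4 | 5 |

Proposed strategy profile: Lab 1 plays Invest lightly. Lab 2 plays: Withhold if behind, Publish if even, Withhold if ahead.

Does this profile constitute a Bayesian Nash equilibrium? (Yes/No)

Yes

A profile is a BNE iff every type of every player is best-responding given beliefs about the other side.
Lab 1 plays Invest lightly: E[Invest lightly] = 0.25·(8) + 0.125·(1) + 0.625·(8) = 7.125; E[Invest heavily] = 1.625. Best-responding. ✓
Lab 2 (research lead behind), facing Invest lightly: Publish gives 11, Withhold gives 12. Proposed Withhold is best. ✓
Lab 2 (research lead even), facing Invest lightly: Publish gives 12, Withhold gives 4. Proposed Publish is best. ✓
Lab 2 (research lead ahead), facing Invest lightly: Publish gives 4, Withhold gives 5. Proposed Withhold is best. ✓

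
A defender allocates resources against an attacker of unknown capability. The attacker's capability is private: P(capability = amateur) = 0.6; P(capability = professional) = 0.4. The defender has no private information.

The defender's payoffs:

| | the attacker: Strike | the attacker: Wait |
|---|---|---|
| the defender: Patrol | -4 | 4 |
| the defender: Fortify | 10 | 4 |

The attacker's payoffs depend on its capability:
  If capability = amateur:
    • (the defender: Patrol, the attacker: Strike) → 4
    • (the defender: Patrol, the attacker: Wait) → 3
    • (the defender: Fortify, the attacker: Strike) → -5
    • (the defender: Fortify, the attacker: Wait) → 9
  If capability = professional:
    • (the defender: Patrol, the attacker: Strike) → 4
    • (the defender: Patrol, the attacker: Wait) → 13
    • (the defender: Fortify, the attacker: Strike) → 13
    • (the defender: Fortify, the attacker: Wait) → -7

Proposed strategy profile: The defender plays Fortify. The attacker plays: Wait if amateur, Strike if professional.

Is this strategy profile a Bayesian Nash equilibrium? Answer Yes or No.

The defender plays Fortify: E[Fortify] = 0.6·(4) + 0.4·(10) = 6.4; E[Patrol] = 0.8. Best-responding. ✓
The attacker (capability amateur), facing Fortify: Strike gives -5, Wait gives 9. Proposed Wait is best. ✓
The attacker (capability professional), facing Fortify: Strike gives 13, Wait gives -7. Proposed Strike is best. ✓

Yes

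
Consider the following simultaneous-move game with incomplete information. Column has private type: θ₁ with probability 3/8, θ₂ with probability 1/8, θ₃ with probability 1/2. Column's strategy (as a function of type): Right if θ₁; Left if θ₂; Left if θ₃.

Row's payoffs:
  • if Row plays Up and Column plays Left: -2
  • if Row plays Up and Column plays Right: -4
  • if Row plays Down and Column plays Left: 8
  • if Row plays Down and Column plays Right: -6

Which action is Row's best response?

Compute Row's expected payoff for each action, taking the expectation over Column's type.
E[Up] = 3/8·(-4) + 1/8·(-2) + 1/2·(-2) = -11/4
E[Down] = 3/8·(-6) + 1/8·(8) + 1/2·(8) = 11/4
Best response: Down (11/4 is the largest).

Down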